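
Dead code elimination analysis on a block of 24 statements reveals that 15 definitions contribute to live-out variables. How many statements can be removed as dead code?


Dead code = total statements - live definitions
= 24 - 15 = 9

9


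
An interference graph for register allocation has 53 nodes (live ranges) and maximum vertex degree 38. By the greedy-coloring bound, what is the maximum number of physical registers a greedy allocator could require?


Greedy coloring never needs more than (max_degree + 1) colors: when coloring a vertex, at most max_degree neighbors are already colored.
Upper bound = 38 + 1 = 39

39


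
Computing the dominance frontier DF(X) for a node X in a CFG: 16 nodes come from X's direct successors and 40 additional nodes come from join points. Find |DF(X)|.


DF(X) = direct successor contributions + join point contributions
= 16 + 40 = 56

56


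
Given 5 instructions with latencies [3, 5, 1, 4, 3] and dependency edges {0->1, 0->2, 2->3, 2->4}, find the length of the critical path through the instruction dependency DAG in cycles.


Compute longest path through dependency graph: dist(Ik) = max over predecessors of dist + latency(Ik).
dist(I0) = latency 3 = 3
dist(I1) = dist(I0) + 5 = 3 + 5 = 8
dist(I2) = dist(I0) + 1 = 3 + 1 = 4
dist(I3) = dist(I2) + 4 = 4 + 4 = 8
dist(I4) = dist(I2) + 3 = 4 + 3 = 7
Critical path = max dist = 8

8


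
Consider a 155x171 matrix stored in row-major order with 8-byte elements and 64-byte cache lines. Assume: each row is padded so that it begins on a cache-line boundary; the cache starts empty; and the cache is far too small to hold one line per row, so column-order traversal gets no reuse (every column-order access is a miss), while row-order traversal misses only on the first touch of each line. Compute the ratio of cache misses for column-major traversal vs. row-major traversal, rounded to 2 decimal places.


Each row occupies 171 * 8 = 1368 bytes and starts on a line boundary, so it spans ceil(1368 / 64) = 22 cache lines.
Row-major traversal misses (one per line touched): 155 * ceil(171 * 8 / 64) = 3410
Column-major traversal misses (no reuse, every access misses): 155 * 171 = 26505
Ratio = 26505 / 3410 = 7.77

7.77


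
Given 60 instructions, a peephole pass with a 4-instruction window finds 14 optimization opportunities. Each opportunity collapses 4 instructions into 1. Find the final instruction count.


Each match removes 3 instructions.
Total removed = 14 * 3 = 42
Remaining = 60 - 42 = 18

18


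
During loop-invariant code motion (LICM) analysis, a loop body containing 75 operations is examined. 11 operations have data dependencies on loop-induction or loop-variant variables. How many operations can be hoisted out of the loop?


Invariant candidates = total - loop-dependent
= 75 - 11 = 64

64


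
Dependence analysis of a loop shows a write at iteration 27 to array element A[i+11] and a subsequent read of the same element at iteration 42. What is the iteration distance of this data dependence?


Distance = read iteration - write iteration
= 42 - 27 = 15

15


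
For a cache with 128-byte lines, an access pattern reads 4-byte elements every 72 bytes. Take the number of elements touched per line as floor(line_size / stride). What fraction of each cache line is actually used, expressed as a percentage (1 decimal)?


Elements per cache line = floor(128 / 72) = 1
Bytes used = 1 * 4 = 4
Utilization = 4 / 128 * 100 = 3.1%

3.1


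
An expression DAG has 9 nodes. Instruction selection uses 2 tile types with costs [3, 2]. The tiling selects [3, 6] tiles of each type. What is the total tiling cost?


Total cost = sum(count_i * cost_i)
= 3*3 + 6*2
= 21

21


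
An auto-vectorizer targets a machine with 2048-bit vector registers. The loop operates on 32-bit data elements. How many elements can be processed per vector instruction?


Width = SIMD bits / data type bits
= 2048 / 32 = 64

64


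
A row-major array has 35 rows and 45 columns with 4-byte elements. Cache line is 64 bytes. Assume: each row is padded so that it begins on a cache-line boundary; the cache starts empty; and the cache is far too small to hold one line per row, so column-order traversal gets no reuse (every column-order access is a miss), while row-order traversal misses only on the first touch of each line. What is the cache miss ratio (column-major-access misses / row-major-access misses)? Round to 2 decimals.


Each row occupies 45 * 4 = 180 bytes and starts on a line boundary, so it spans ceil(180 / 64) = 3 cache lines.
Row-major traversal misses (one per line touched): 35 * ceil(45 * 4 / 64) = 105
Column-major traversal misses (no reuse, every access misses): 35 * 45 = 1575
Ratio = 1575 / 105 = 15.0

15.0


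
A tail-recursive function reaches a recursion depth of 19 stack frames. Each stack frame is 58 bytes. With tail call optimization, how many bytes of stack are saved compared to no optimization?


Without TCO: 19 * 58 = 1102 bytes
With TCO: reuse 1 frame = 58 bytes
Savings = 1102 - 58 = 1044

1044


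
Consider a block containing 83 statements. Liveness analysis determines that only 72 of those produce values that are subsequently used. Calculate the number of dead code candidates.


Dead code = total statements - live definitions
= 83 - 72 = 11

11


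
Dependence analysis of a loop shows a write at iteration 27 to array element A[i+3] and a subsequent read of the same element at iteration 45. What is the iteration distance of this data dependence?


Distance = read iteration - write iteration
= 45 - 27 = 18

18


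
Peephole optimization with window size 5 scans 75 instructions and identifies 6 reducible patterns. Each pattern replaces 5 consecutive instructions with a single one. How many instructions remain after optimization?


Each match removes 4 instructions.
Total removed = 6 * 4 = 24
Remaining = 75 - 24 = 51

51


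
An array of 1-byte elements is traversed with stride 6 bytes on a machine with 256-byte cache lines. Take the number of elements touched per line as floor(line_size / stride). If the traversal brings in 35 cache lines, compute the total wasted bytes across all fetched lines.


Elements per line = floor(256 / 6) = 42
Bytes used per line = 42 * 1 = 42
Wasted per line = 256 - 42 = 214
Total wasted = 214 * 35 = 7490

7490


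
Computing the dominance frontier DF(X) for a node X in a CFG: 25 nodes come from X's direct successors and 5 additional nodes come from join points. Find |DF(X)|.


DF(X) = direct successor contributions + join point contributions
= 25 + 5 = 30

30


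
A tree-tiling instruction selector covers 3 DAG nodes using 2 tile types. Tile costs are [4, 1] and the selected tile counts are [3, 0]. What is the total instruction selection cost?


Total cost = sum(count_i * cost_i)
= 3*4 + 0*1
= 12

12


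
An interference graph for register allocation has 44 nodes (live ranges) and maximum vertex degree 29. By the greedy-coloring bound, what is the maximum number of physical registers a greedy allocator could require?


Greedy coloring never needs more than (max_degree + 1) colors: when coloring a vertex, at most max_degree neighbors are already colored.
Upper bound = 29 + 1 = 30

30


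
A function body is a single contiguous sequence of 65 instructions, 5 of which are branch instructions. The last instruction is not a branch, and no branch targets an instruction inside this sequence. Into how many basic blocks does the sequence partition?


With no in-sequence branch targets, the leaders are the first instruction plus the instruction after each branch.
Number of basic blocks = branches + 1
= 5 + 1 = 6

6


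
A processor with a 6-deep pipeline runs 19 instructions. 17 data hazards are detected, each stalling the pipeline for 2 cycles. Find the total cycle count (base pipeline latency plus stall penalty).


Base cycles = 6 + 19 - 1 = 24
Total stalls = 17 * 2 = 34
Total = 24 + 34 = 58

58


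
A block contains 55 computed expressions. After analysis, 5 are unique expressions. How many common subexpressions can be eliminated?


CSE count = total expressions - unique expressions
= 55 - 5 = 50

50


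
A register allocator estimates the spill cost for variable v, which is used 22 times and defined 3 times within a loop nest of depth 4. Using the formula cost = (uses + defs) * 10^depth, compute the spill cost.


uses + defs = 22 + 3 = 25
10^4 = 10000
Spill cost = 25 * 10000 = 250000

250000


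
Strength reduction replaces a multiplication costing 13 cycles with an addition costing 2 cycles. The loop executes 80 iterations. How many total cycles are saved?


Per-iteration saving = 13 - 2 = 11
Total saved = 80 * 11 = 880

880


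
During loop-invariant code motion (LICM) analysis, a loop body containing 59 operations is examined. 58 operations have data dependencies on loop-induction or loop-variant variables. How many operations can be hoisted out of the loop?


Invariant candidates = total - loop-dependent
= 59 - 58 = 1

1


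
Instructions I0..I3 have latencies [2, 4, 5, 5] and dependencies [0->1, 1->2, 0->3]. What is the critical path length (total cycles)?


Compute longest path through dependency graph: dist(Ik) = max over predecessors of dist + latency(Ik).
dist(I0) = latency 2 = 2
dist(I1) = dist(I0) + 4 = 2 + 4 = 6
dist(I2) = dist(I1) + 5 = 6 + 5 = 11
dist(I3) = dist(I0) + 5 = 2 + 5 = 7
Critical path = max dist = 11

11


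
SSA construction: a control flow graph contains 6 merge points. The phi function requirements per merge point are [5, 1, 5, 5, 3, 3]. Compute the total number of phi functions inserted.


Total phi functions = sum of phi functions at each join node
= 5 + 1 + 5 + 5 + 3 + 3 = 22

22


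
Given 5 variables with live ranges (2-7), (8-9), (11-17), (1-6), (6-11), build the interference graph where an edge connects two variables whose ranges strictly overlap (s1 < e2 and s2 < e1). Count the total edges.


Check all pairs for overlapping intervals.
Two intervals (s1,e1) and (s2,e2) overlap if s1 < e2 and s2 < e1.
v0 (2-7) vs v1..v4: overlaps v3, v4 -> 2
v1 (8-9) vs v2..v4: overlaps v4 -> 1
v2 (11-17) vs v3..v4: overlaps none -> 0
v3 (1-6) vs v4: overlaps none -> 0
Total overlapping pairs = 2 + 1 + 0 + 0 = 3

3


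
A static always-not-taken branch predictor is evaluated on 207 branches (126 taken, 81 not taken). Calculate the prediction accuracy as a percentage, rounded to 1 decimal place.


Predictor: always-not-taken
Correct predictions = 81
Accuracy = 81 / 207 * 100 = 39.1%

39.1


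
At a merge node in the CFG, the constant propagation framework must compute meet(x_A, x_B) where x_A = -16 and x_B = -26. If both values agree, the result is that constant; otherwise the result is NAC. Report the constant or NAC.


Meet operation: if both paths give the same constant, result is that constant; if they differ, result is NAC (not-a-constant).
Path A: -16, Path B: -26 -> differ
Result: not-a-constant -> NAC

NAC


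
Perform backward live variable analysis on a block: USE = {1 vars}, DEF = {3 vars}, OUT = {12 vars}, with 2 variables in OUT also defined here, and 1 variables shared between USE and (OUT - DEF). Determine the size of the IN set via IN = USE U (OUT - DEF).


OUT - DEF: 12 - 2 = 10
|IN| = |USE| + |OUT - DEF| - |USE ∩ (OUT - DEF)| = 1 + 10 - 1 = 10

10


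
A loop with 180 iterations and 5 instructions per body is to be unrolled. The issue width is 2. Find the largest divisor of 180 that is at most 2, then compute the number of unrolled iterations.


Largest divisor of 180 <= 2 is 2
New iterations = 180 / 2 = 90

90


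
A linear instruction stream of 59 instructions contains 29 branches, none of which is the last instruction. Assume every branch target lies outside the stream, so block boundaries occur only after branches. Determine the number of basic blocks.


With no in-sequence branch targets, the leaders are the first instruction plus the instruction after each branch.
Number of basic blocks = branches + 1
= 29 + 1 = 30

30


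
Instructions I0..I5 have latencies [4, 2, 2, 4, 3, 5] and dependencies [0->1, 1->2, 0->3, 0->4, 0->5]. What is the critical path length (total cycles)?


Compute longest path through dependency graph: dist(Ik) = max over predecessors of dist + latency(Ik).
dist(I0) = latency 4 = 4
dist(I1) = dist(I0) + 2 = 4 + 2 = 6
dist(I2) = dist(I1) + 2 = 6 + 2 = 8
dist(I3) = dist(I0) + 4 = 4 + 4 = 8
dist(I4) = dist(I0) + 3 = 4 + 3 = 7
dist(I5) = dist(I0) + 5 = 4 + 5 = 9
Critical path = max dist = 9

9


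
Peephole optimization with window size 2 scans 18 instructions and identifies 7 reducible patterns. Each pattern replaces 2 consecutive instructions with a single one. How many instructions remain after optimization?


Each match removes 1 instructions.
Total removed = 7 * 1 = 7
Remaining = 18 - 7 = 11

11


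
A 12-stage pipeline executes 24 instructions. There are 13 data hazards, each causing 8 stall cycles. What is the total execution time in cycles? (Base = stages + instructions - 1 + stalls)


Base cycles = 12 + 24 - 1 = 35
Total stalls = 13 * 8 = 104
Total = 35 + 104 = 139

139


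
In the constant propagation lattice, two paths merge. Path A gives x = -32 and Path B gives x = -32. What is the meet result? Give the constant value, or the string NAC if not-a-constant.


Meet operation: if both paths give the same constant, result is that constant; if they differ, result is NAC (not-a-constant).
Path A: -32, Path B: -32 -> equal
Result: constant -> -32

-32


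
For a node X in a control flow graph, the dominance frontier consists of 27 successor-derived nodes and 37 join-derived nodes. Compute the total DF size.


DF(X) = direct successor contributions + join point contributions
= 27 + 37 = 64

64


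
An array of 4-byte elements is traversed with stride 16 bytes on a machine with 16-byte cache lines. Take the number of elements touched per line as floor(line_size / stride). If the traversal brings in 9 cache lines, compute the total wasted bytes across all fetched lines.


Elements per line = floor(16 / 16) = 1
Bytes used per line = 1 * 4 = 4
Wasted per line = 16 - 4 = 12
Total wasted = 12 * 9 = 108

108


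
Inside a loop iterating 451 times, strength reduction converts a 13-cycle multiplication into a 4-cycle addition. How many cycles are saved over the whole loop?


Per-iteration saving = 13 - 4 = 9
Total saved = 451 * 9 = 4059

4059


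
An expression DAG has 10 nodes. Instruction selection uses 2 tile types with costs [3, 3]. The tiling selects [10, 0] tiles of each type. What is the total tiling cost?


Total cost = sum(count_i * cost_i)
= 10*3 + 0*3
= 30

30


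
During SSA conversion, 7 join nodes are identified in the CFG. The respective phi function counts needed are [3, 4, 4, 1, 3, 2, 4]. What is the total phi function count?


Total phi functions = sum of phi functions at each join node
= 3 + 4 + 4 + 1 + 3 + 2 + 4 = 21

21


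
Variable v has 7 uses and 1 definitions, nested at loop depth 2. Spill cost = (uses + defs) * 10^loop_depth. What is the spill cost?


uses + defs = 7 + 1 = 8
10^2 = 100
Spill cost = 8 * 100 = 800

800


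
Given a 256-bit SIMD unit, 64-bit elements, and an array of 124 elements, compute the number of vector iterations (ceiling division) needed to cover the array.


Width = 256 / 64 = 4 elements per vector op
Iterations = ceil(124 / 4) = 31

31


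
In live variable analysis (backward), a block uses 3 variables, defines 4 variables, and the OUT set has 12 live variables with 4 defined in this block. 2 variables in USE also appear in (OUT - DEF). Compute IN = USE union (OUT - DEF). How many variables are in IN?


OUT - DEF: 12 - 4 = 8
|IN| = |USE| + |OUT - DEF| - |USE ∩ (OUT - DEF)| = 3 + 8 - 2 = 9

9


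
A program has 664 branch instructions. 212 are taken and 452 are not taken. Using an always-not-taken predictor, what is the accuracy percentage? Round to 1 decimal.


Predictor: always-not-taken
Correct predictions = 452
Accuracy = 452 / 664 * 100 = 68.1%

68.1


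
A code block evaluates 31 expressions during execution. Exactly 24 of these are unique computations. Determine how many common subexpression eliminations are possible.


CSE count = total expressions - unique expressions
= 31 - 24 = 7

7


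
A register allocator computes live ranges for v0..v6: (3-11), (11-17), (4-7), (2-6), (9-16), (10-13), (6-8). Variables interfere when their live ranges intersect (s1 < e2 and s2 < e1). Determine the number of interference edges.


Check all pairs for overlapping intervals.
Two intervals (s1,e1) and (s2,e2) overlap if s1 < e2 and s2 < e1.
v0 (3-11) vs v1..v6: overlaps v2, v3, v4, v5, v6 -> 5
v1 (11-17) vs v2..v6: overlaps v4, v5 -> 2
v2 (4-7) vs v3..v6: overlaps v3, v6 -> 2
v3 (2-6) vs v4..v6: overlaps none -> 0
v4 (9-16) vs v5..v6: overlaps v5 -> 1
v5 (10-13) vs v6: overlaps none -> 0
Total overlapping pairs = 5 + 2 + 2 + 0 + 1 + 0 = 10

10


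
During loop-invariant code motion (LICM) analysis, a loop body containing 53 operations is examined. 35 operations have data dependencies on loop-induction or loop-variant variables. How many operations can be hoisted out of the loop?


Invariant candidates = total - loop-dependent
= 53 - 35 = 18

18


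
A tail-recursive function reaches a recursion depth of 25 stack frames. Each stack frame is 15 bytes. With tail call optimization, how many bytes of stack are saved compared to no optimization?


Without TCO: 25 * 15 = 375 bytes
With TCO: reuse 1 frame = 15 bytes
Savings = 375 - 15 = 360

360


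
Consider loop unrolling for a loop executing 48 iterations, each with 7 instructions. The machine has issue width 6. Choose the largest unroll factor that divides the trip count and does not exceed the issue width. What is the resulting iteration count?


Largest divisor of 48 <= 6 is 6
New iterations = 48 / 6 = 8

8


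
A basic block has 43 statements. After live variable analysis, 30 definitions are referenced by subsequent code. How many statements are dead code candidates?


Dead code = total statements - live definitions
= 43 - 30 = 13

13


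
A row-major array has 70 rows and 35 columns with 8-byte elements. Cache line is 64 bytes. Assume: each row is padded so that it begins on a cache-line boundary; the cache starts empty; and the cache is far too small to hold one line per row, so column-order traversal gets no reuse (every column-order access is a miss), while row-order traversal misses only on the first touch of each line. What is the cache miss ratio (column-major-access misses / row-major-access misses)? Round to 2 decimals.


Each row occupies 35 * 8 = 280 bytes and starts on a line boundary, so it spans ceil(280 / 64) = 5 cache lines.
Row-major traversal misses (one per line touched): 70 * ceil(35 * 8 / 64) = 350
Column-major traversal misses (no reuse, every access misses): 70 * 35 = 2450
Ratio = 2450 / 350 = 7.0

7.0


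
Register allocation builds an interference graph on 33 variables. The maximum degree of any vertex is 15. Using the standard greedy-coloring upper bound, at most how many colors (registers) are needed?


Greedy coloring never needs more than (max_degree + 1) colors: when coloring a vertex, at most max_degree neighbors are already colored.
Upper bound = 15 + 1 = 16

16


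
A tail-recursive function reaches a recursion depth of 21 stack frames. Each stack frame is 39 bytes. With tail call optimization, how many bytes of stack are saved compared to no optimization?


Without TCO: 21 * 39 = 819 bytes
With TCO: reuse 1 frame = 39 bytes
Savings = 819 - 39 = 780

780


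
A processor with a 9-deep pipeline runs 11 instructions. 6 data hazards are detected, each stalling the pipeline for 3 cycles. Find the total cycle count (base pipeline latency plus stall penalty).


Base cycles = 9 + 11 - 1 = 19
Total stalls = 6 * 3 = 18
Total = 19 + 18 = 37

37


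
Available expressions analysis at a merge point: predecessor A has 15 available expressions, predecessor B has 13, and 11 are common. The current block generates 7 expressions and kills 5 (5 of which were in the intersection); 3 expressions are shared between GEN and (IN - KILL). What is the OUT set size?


IN = intersection of predecessors = 11
IN - KILL = 11 - 5 = 6
|OUT| = |GEN| + |IN - KILL| - |GEN ∩ (IN - KILL)| = 7 + 6 - 3 = 10

10


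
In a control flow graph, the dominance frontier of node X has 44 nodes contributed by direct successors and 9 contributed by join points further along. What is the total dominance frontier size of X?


DF(X) = direct successor contributions + join point contributions
= 44 + 9 = 53

53


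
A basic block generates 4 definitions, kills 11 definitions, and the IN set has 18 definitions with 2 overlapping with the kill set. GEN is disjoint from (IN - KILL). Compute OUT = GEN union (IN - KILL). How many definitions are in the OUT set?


IN - KILL: 18 - 2 = 16 surviving definitions
OUT = GEN + surviving = 4 + 16 = 20

20


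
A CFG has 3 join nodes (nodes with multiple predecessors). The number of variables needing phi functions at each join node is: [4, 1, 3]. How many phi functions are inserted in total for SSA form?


Total phi functions = sum of phi functions at each join node
= 4 + 1 + 3 = 8

8


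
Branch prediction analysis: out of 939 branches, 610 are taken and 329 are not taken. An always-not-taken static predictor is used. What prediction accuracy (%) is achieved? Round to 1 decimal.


Predictor: always-not-taken
Correct predictions = 329
Accuracy = 329 / 939 * 100 = 35.0%

35.0


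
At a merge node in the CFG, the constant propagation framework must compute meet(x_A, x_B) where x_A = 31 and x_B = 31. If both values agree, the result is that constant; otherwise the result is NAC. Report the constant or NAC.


Meet operation: if both paths give the same constant, result is that constant; if they differ, result is NAC (not-a-constant).
Path A: 31, Path B: 31 -> equal
Result: constant -> 31

31


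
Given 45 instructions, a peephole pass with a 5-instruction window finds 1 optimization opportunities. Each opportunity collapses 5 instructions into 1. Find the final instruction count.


Each match removes 4 instructions.
Total removed = 1 * 4 = 4
Remaining = 45 - 4 = 41

41


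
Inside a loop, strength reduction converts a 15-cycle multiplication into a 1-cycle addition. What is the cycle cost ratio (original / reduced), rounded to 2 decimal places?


Ratio = mult_cost / add_cost = 15 / 1 = 15.0

15.0


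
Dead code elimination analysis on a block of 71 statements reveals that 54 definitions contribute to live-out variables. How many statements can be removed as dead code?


Dead code = total statements - live definitions
= 71 - 54 = 17

17


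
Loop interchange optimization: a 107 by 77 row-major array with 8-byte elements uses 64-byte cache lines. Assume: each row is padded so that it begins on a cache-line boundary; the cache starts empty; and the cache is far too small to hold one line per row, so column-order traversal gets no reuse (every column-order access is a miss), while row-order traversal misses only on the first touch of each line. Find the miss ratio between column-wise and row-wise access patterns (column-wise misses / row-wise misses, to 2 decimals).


Each row occupies 77 * 8 = 616 bytes and starts on a line boundary, so it spans ceil(616 / 64) = 10 cache lines.
Row-major traversal misses (one per line touched): 107 * ceil(77 * 8 / 64) = 1070
Column-major traversal misses (no reuse, every access misses): 107 * 77 = 8239
Ratio = 8239 / 1070 = 7.7

7.7


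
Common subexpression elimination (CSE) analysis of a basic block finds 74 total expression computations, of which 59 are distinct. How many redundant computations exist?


CSE count = total expressions - unique expressions
= 74 - 59 = 15

15


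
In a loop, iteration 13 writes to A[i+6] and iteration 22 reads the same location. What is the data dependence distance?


Distance = read iteration - write iteration
= 22 - 13 = 9

9


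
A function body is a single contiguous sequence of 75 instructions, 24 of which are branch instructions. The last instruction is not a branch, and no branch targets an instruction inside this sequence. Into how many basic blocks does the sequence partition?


With no in-sequence branch targets, the leaders are the first instruction plus the instruction after each branch.
Number of basic blocks = branches + 1
= 24 + 1 = 25

25


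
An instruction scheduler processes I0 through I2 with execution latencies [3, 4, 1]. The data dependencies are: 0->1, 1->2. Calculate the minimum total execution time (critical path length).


Compute longest path through dependency graph: dist(Ik) = max over predecessors of dist + latency(Ik).
dist(I0) = latency 3 = 3
dist(I1) = dist(I0) + 4 = 3 + 4 = 7
dist(I2) = dist(I1) + 1 = 7 + 1 = 8
Critical path = max dist = 8

8


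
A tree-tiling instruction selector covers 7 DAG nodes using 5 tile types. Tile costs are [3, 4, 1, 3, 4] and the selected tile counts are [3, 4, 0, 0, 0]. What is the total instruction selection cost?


Total cost = sum(count_i * cost_i)
= 3*3 + 4*4 + 0*1 + 0*3 + 0*4
= 25

25


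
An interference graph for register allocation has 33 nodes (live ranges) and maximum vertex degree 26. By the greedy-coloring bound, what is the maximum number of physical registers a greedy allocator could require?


Greedy coloring never needs more than (max_degree + 1) colors: when coloring a vertex, at most max_degree neighbors are already colored.
Upper bound = 26 + 1 = 27

27


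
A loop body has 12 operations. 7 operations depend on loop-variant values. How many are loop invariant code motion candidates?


Invariant candidates = total - loop-dependent
= 12 - 7 = 5

5


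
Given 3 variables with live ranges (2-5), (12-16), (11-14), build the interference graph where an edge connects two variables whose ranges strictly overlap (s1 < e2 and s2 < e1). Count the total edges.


Check all pairs for overlapping intervals.
Two intervals (s1,e1) and (s2,e2) overlap if s1 < e2 and s2 < e1.
v0 (2-5) vs v1..v2: overlaps none -> 0
v1 (12-16) vs v2: overlaps v2 -> 1
Total overlapping pairs = 0 + 1 = 1

1


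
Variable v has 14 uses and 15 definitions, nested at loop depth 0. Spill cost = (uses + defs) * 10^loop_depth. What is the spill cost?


uses + defs = 14 + 15 = 29
10^0 = 1
Spill cost = 29 * 1 = 29

29


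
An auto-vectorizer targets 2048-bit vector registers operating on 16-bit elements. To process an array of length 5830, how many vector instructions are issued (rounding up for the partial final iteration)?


Width = 2048 / 16 = 128 elements per vector op
Iterations = ceil(5830 / 128) = 46

46


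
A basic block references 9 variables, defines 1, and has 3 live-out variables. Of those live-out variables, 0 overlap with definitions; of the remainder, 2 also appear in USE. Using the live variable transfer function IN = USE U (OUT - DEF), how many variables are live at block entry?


OUT - DEF: 3 - 0 = 3
|IN| = |USE| + |OUT - DEF| - |USE ∩ (OUT - DEF)| = 9 + 3 - 2 = 10

10


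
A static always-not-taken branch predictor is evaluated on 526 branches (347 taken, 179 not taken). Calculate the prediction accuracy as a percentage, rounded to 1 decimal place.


Predictor: always-not-taken
Correct predictions = 179
Accuracy = 179 / 526 * 100 = 34.0%

34.0


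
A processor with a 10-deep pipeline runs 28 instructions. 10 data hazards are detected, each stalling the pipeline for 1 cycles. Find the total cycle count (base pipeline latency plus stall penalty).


Base cycles = 10 + 28 - 1 = 37
Total stalls = 10 * 1 = 10
Total = 37 + 10 = 47

47


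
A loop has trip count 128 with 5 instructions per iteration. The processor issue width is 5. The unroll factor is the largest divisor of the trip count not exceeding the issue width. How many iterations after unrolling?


Largest divisor of 128 <= 5 is 4
New iterations = 128 / 4 = 32

32


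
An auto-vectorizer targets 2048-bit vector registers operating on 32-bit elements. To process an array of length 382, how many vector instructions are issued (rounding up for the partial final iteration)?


Width = 2048 / 32 = 64 elements per vector op
Iterations = ceil(382 / 64) = 6

6


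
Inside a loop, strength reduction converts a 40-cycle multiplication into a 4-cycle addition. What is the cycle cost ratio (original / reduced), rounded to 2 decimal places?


Ratio = mult_cost / add_cost = 40 / 4 = 10.0

10.0


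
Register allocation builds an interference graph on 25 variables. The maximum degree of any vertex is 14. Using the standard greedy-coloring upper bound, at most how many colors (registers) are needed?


Greedy coloring never needs more than (max_degree + 1) colors: when coloring a vertex, at most max_degree neighbors are already colored.
Upper bound = 14 + 1 = 15

15


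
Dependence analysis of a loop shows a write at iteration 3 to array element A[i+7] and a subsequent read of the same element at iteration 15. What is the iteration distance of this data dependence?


Distance = read iteration - write iteration
= 15 - 3 = 12

12


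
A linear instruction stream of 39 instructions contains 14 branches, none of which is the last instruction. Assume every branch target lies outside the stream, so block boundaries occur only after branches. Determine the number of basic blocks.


With no in-sequence branch targets, the leaders are the first instruction plus the instruction after each branch.
Number of basic blocks = branches + 1
= 14 + 1 = 15

15


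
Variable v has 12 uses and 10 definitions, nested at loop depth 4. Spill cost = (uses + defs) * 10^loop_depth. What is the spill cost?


uses + defs = 12 + 10 = 22
10^4 = 10000
Spill cost = 22 * 10000 = 220000

220000


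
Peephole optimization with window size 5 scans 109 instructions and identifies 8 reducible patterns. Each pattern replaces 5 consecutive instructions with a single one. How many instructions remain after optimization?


Each match removes 4 instructions.
Total removed = 8 * 4 = 32
Remaining = 109 - 32 = 77

77


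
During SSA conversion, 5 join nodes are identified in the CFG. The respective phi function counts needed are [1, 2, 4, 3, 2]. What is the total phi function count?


Total phi functions = sum of phi functions at each join node
= 1 + 2 + 4 + 3 + 2 = 12

12


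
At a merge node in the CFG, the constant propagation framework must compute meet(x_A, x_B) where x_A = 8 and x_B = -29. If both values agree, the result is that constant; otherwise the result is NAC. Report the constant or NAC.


Meet operation: if both paths give the same constant, result is that constant; if they differ, result is NAC (not-a-constant).
Path A: 8, Path B: -29 -> differ
Result: not-a-constant -> NAC

NAC


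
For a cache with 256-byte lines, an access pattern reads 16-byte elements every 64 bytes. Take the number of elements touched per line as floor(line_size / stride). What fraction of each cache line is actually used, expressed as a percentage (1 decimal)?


Elements per cache line = floor(256 / 64) = 4
Bytes used = 4 * 16 = 64
Utilization = 64 / 256 * 100 = 25.0%

25.0


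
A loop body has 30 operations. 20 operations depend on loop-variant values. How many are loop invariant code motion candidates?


Invariant candidates = total - loop-dependent
= 30 - 20 = 10

10


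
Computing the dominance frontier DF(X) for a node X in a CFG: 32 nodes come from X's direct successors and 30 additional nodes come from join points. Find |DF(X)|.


DF(X) = direct successor contributions + join point contributions
= 32 + 30 = 62

62


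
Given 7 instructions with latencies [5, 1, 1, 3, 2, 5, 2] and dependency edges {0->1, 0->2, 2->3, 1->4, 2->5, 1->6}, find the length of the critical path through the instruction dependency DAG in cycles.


Compute longest path through dependency graph: dist(Ik) = max over predecessors of dist + latency(Ik).
dist(I0) = latency 5 = 5
dist(I1) = dist(I0) + 1 = 5 + 1 = 6
dist(I2) = dist(I0) + 1 = 5 + 1 = 6
dist(I3) = dist(I2) + 3 = 6 + 3 = 9
dist(I4) = dist(I1) + 2 = 6 + 2 = 8
dist(I5) = dist(I2) + 5 = 6 + 5 = 11
dist(I6) = dist(I1) + 2 = 6 + 2 = 8
Critical path = max dist = 11

11


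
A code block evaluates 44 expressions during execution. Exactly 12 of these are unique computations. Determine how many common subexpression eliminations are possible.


CSE count = total expressions - unique expressions
= 44 - 12 = 32

32


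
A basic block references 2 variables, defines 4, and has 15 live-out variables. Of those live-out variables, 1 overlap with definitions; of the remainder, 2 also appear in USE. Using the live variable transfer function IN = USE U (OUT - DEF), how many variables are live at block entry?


OUT - DEF: 15 - 1 = 14
|IN| = |USE| + |OUT - DEF| - |USE ∩ (OUT - DEF)| = 2 + 14 - 2 = 14

14


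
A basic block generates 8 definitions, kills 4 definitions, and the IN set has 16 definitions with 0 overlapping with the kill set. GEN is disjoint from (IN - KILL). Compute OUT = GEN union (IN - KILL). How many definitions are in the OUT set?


IN - KILL: 16 - 0 = 16 surviving definitions
OUT = GEN + surviving = 8 + 16 = 24

24


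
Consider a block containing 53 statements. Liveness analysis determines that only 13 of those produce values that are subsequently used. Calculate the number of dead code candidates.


Dead code = total statements - live definitions
= 53 - 13 = 40

40


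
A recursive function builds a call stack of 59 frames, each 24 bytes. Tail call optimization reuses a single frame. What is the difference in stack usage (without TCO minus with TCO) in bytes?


Without TCO: 59 * 24 = 1416 bytes
With TCO: reuse 1 frame = 24 bytes
Savings = 1416 - 24 = 1392

1392


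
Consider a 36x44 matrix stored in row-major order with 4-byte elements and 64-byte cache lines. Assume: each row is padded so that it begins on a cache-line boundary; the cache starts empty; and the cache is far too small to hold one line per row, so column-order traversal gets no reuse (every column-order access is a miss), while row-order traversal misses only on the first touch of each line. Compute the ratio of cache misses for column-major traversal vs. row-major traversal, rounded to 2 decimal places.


Each row occupies 44 * 4 = 176 bytes and starts on a line boundary, so it spans ceil(176 / 64) = 3 cache lines.
Row-major traversal misses (one per line touched): 36 * ceil(44 * 4 / 64) = 108
Column-major traversal misses (no reuse, every access misses): 36 * 44 = 1584
Ratio = 1584 / 108 = 14.67

14.67


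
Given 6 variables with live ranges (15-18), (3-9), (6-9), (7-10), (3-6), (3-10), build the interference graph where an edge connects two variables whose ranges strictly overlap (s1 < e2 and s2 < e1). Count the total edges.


Check all pairs for overlapping intervals.
Two intervals (s1,e1) and (s2,e2) overlap if s1 < e2 and s2 < e1.
v0 (15-18) vs v1..v5: overlaps none -> 0
v1 (3-9) vs v2..v5: overlaps v2, v3, v4, v5 -> 4
v2 (6-9) vs v3..v5: overlaps v3, v5 -> 2
v3 (7-10) vs v4..v5: overlaps v5 -> 1
v4 (3-6) vs v5: overlaps v5 -> 1
Total overlapping pairs = 0 + 4 + 2 + 1 + 1 = 8

8


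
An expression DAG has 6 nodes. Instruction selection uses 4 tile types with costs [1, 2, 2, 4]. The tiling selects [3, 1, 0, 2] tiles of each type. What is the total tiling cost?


Total cost = sum(count_i * cost_i)
= 3*1 + 1*2 + 0*2 + 2*4
= 13

13


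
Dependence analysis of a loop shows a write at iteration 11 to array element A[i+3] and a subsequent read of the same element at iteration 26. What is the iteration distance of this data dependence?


Distance = read iteration - write iteration
= 26 - 11 = 15

15


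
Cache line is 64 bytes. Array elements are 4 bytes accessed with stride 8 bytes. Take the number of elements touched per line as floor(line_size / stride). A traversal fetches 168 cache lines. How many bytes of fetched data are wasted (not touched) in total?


Elements per line = floor(64 / 8) = 8
Bytes used per line = 8 * 4 = 32
Wasted per line = 64 - 32 = 32
Total wasted = 32 * 168 = 5376

5376


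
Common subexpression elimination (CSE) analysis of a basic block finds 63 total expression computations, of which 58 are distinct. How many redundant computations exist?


CSE count = total expressions - unique expressions
= 63 - 58 = 5

5


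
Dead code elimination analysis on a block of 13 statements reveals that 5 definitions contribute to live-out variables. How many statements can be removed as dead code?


Dead code = total statements - live definitions
= 13 - 5 = 8

8


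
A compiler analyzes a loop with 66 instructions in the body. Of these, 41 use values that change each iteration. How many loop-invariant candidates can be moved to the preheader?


Invariant candidates = total - loop-dependent
= 66 - 41 = 25

25


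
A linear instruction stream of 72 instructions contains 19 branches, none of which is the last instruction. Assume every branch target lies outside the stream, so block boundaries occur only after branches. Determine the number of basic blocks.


With no in-sequence branch targets, the leaders are the first instruction plus the instruction after each branch.
Number of basic blocks = branches + 1
= 19 + 1 = 20

20


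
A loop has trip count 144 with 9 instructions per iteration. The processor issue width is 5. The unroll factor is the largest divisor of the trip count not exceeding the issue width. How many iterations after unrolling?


Largest divisor of 144 <= 5 is 4
New iterations = 144 / 4 = 36

36


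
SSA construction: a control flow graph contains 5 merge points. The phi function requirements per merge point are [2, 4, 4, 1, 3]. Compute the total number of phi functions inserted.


Total phi functions = sum of phi functions at each join node
= 2 + 4 + 4 + 1 + 3 = 14

14


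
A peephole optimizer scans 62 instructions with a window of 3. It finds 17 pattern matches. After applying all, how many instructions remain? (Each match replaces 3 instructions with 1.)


Each match removes 2 instructions.
Total removed = 17 * 2 = 34
Remaining = 62 - 34 = 28

28


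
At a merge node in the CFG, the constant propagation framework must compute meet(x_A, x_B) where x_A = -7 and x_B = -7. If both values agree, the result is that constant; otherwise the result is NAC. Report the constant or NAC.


Meet operation: if both paths give the same constant, result is that constant; if they differ, result is NAC (not-a-constant).
Path A: -7, Path B: -7 -> equal
Result: constant -> -7

-7


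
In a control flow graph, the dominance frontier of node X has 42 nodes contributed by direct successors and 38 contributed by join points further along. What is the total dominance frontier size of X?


DF(X) = direct successor contributions + join point contributions
= 42 + 38 = 80

80


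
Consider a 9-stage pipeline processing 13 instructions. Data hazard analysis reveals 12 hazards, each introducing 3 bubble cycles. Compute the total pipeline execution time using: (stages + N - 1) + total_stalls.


Base cycles = 9 + 13 - 1 = 21
Total stalls = 12 * 3 = 36
Total = 21 + 36 = 57

57


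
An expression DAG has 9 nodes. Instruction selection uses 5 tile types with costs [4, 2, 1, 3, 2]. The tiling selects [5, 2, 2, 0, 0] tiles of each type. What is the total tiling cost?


Total cost = sum(count_i * cost_i)
= 5*4 + 2*2 + 2*1 + 0*3 + 0*2
= 26

26


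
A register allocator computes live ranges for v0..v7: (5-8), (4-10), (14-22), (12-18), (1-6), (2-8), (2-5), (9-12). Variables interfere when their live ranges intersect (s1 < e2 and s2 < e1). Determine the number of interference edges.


Check all pairs for overlapping intervals.
Two intervals (s1,e1) and (s2,e2) overlap if s1 < e2 and s2 < e1.
v0 (5-8) vs v1..v7: overlaps v1, v4, v5 -> 3
v1 (4-10) vs v2..v7: overlaps v4, v5, v6, v7 -> 4
v2 (14-22) vs v3..v7: overlaps v3 -> 1
v3 (12-18) vs v4..v7: overlaps none -> 0
v4 (1-6) vs v5..v7: overlaps v5, v6 -> 2
v5 (2-8) vs v6..v7: overlaps v6 -> 1
v6 (2-5) vs v7: overlaps none -> 0
Total overlapping pairs = 3 + 4 + 1 + 0 + 2 + 1 + 0 = 11

11
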